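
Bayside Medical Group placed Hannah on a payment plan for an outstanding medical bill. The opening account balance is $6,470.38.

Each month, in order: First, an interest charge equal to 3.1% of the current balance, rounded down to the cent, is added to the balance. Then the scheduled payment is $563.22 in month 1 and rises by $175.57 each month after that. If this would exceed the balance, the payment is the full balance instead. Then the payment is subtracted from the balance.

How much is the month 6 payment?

Month 1: opening $6,470.38; interest $200.58 → $6,670.96; payment $563.22; balance $6,107.74
Month 2: opening $6,107.74; interest $189.33 → $6,297.07; payment $738.79; balance $5,558.28
Month 3: opening $5,558.28; interest $172.30 → $5,730.58; payment $914.36; balance $4,816.22
Month 4: opening $4,816.22; interest $149.30 → $4,965.52; payment $1,089.93; balance $3,875.59
Month 5: opening $3,875.59; interest $120.14 → $3,995.73; payment $1,265.50; balance $2,730.23
Month 6: opening $2,730.23; interest $84.63 → $2,814.86; payment $1,441.07; balance $1,373.79

$1,441.07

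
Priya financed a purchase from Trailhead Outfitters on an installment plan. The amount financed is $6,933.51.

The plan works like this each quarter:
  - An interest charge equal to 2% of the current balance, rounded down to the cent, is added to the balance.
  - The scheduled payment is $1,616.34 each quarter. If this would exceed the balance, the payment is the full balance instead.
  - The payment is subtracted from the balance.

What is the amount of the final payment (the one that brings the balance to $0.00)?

$859.98

# | Opening | Interest | Payment | End bal
1 | $6,933.51 | $138.67 | $1,616.34 | $5,455.84
2 | $5,455.84 | $109.11 | $1,616.34 | $3,948.61
3 | $3,948.61 | $78.97 | $1,616.34 | $2,411.24
4 | $2,411.24 | $48.22 | $1,616.34 | $843.12
5 | $843.12 | $16.86 | $859.98 | $0.00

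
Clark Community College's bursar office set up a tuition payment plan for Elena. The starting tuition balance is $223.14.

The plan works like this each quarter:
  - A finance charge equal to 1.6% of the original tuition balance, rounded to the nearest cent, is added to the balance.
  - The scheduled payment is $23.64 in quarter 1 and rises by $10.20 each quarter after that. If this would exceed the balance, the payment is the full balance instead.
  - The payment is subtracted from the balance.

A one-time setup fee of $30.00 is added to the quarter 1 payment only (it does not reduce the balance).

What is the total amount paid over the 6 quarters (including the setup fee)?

Quarter 1: opening $223.14; interest $3.57 → $226.71; payment $23.64 (+ $30.00 fee); balance $203.07
Quarter 2: opening $203.07; interest $3.57 → $206.64; payment $33.84; balance $172.80
Quarter 3: opening $172.80; interest $3.57 → $176.37; payment $44.04; balance $132.33
Quarter 4: opening $132.33; interest $3.57 → $135.90; payment $54.24; balance $81.66
Quarter 5: opening $81.66; interest $3.57 → $85.23; payment $64.44; balance $20.79
Quarter 6: opening $20.79; interest $3.57 → $24.36; payment $24.36; balance $0.00
Total paid: $274.56

$274.56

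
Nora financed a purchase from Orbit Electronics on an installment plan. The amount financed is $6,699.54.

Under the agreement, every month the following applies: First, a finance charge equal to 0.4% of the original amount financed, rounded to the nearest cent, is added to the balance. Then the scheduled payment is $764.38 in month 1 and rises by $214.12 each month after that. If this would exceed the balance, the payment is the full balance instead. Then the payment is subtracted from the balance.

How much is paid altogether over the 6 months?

$6,860.34

Month 1: $6,699.54 +$26.80 interest = $6,726.34; pay $764.38 → $5,961.96
Month 2: $5,961.96 +$26.80 interest = $5,988.76; pay $978.50 → $5,010.26
Month 3: $5,010.26 +$26.80 interest = $5,037.06; pay $1,192.62 → $3,844.44
Month 4: $3,844.44 +$26.80 interest = $3,871.24; pay $1,406.74 → $2,464.50
Month 5: $2,464.50 +$26.80 interest = $2,491.30; pay $1,620.86 → $870.44
Month 6: $870.44 +$26.80 interest = $897.24; pay $897.24 → $0.00
Total paid: $6,860.34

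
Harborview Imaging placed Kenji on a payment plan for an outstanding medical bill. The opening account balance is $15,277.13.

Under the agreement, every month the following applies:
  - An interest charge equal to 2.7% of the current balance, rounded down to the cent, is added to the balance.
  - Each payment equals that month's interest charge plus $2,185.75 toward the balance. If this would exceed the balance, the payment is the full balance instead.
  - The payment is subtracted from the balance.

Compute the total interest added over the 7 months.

Month 1: $15,277.13 +$412.48 interest = $15,689.61; pay $2,598.23 → $13,091.38
Month 2: $13,091.38 +$353.46 interest = $13,444.84; pay $2,539.21 → $10,905.63
Month 3: $10,905.63 +$294.45 interest = $11,200.08; pay $2,480.20 → $8,719.88
Month 4: $8,719.88 +$235.43 interest = $8,955.31; pay $2,421.18 → $6,534.13
Month 5: $6,534.13 +$176.42 interest = $6,710.55; pay $2,362.17 → $4,348.38
Month 6: $4,348.38 +$117.40 interest = $4,465.78; pay $2,303.15 → $2,162.63
Month 7: $2,162.63 +$58.39 interest = $2,221.02; pay $2,221.02 → $0.00
Total interest: $412.48 + $353.46 + $294.45 + $235.43 + $176.42 + $117.40 + $58.39 = $1,648.03

$1,648.03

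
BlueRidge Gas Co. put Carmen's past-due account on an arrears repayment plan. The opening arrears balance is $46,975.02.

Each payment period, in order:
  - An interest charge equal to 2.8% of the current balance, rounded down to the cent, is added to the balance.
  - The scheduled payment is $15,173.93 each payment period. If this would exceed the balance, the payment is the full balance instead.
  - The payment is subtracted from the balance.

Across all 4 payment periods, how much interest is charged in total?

$2,889.17

# | Opening | Interest | Payment | End bal
1 | $46,975.02 | $1,315.30 | $15,173.93 | $33,116.39
2 | $33,116.39 | $927.25 | $15,173.93 | $18,869.71
3 | $18,869.71 | $528.35 | $15,173.93 | $4,224.13
4 | $4,224.13 | $118.27 | $4,342.40 | $0.00
Total interest: $1,315.30 + $927.25 + $528.35 + $118.27 = $2,889.17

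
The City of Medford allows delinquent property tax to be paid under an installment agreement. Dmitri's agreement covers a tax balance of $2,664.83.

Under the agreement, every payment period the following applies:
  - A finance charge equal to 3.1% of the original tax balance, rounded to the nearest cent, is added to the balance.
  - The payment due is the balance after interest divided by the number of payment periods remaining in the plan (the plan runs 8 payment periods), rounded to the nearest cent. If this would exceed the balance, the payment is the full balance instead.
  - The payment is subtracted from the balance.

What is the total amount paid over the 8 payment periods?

# | Opening | Interest | Payment | End bal
1 | $2,664.83 | $82.61 | $343.43 | $2,404.01
2 | $2,404.01 | $82.61 | $355.23 | $2,131.39
3 | $2,131.39 | $82.61 | $369.00 | $1,845.00
4 | $1,845.00 | $82.61 | $385.52 | $1,542.09
5 | $1,542.09 | $82.61 | $406.18 | $1,218.52
6 | $1,218.52 | $82.61 | $433.71 | $867.42
7 | $867.42 | $82.61 | $475.02 | $475.01
8 | $475.01 | $82.61 | $557.62 | $0.00
Total paid: $3,325.71

$3,325.71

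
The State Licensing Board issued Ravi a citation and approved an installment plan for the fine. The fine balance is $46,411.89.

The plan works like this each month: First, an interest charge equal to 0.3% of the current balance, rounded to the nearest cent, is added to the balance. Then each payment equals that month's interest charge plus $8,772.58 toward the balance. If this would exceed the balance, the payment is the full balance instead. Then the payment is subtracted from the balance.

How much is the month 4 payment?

Month 1: opening $46,411.89; interest $139.24 → $46,551.13; payment $8,911.82; balance $37,639.31
Month 2: opening $37,639.31; interest $112.92 → $37,752.23; payment $8,885.50; balance $28,866.73
Month 3: opening $28,866.73; interest $86.60 → $28,953.33; payment $8,859.18; balance $20,094.15
Month 4: opening $20,094.15; interest $60.28 → $20,154.43; payment $8,832.86; balance $11,321.57

$8,832.86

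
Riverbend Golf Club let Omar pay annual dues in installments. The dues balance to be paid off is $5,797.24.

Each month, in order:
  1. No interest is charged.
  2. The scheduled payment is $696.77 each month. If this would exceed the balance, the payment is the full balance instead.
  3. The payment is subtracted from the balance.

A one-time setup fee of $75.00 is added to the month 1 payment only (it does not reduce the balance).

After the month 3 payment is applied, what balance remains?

Month 1: opening $5,797.24; payment $696.77 (+ $75.00 fee); balance $5,100.47
Month 2: opening $5,100.47; payment $696.77; balance $4,403.70
Month 3: opening $4,403.70; payment $696.77; balance $3,706.93

$3,706.93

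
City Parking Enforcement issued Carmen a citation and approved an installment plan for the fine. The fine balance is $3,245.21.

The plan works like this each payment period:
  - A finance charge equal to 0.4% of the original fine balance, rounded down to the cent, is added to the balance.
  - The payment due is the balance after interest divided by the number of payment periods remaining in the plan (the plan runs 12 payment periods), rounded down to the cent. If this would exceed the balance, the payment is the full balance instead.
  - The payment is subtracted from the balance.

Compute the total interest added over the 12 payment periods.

Payment period 1: opening $3,245.21; interest $12.98 → $3,258.19; payment $271.51; balance $2,986.68
Payment period 2: opening $2,986.68; interest $12.98 → $2,999.66; payment $272.69; balance $2,726.97
Payment period 3: opening $2,726.97; interest $12.98 → $2,739.95; payment $273.99; balance $2,465.96
Payment period 4: opening $2,465.96; interest $12.98 → $2,478.94; payment $275.43; balance $2,203.51
Payment period 5: opening $2,203.51; interest $12.98 → $2,216.49; payment $277.06; balance $1,939.43
Payment period 6: opening $1,939.43; interest $12.98 → $1,952.41; payment $278.91; balance $1,673.50
Payment period 7: opening $1,673.50; interest $12.98 → $1,686.48; payment $281.08; balance $1,405.40
Payment period 8: opening $1,405.40; interest $12.98 → $1,418.38; payment $283.67; balance $1,134.71
Payment period 9: opening $1,134.71; interest $12.98 → $1,147.69; payment $286.92; balance $860.77
Payment period 10: opening $860.77; interest $12.98 → $873.75; payment $291.25; balance $582.50
Payment period 11: opening $582.50; interest $12.98 → $595.48; payment $297.74; balance $297.74
Payment period 12: opening $297.74; interest $12.98 → $310.72; payment $310.72; balance $0.00
Total interest: $12.98 + $12.98 + $12.98 + $12.98 + $12.98 + $12.98 + $12.98 + $12.98 + $12.98 + $12.98 + $12.98 + $12.98 = $155.76

$155.76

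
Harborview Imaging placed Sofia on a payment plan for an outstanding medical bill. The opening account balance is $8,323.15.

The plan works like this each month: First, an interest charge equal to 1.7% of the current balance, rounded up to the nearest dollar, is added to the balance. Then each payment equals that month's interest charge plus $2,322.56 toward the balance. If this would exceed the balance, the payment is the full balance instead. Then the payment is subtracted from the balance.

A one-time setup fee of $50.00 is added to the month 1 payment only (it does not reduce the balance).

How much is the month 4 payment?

Month 1: $8,323.15 +$142.00 interest = $8,465.15; pay $2,464.56 (+ $50.00 fee) → $6,000.59
Month 2: $6,000.59 +$103.00 interest = $6,103.59; pay $2,425.56 → $3,678.03
Month 3: $3,678.03 +$63.00 interest = $3,741.03; pay $2,385.56 → $1,355.47
Month 4: $1,355.47 +$24.00 interest = $1,379.47; pay $1,379.47 → $0.00

$1,379.47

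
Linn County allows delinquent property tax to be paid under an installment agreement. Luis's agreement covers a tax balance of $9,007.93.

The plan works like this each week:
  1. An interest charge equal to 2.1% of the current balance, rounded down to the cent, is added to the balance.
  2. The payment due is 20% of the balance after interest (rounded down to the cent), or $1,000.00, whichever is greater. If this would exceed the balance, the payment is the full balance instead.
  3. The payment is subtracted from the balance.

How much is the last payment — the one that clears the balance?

$234.05

Week 1: opening $9,007.93; interest $189.16 → $9,197.09; payment $1,839.41; balance $7,357.68
Week 2: opening $7,357.68; interest $154.51 → $7,512.19; payment $1,502.43; balance $6,009.76
Week 3: opening $6,009.76; interest $126.20 → $6,135.96; payment $1,227.19; balance $4,908.77
Week 4: opening $4,908.77; interest $103.08 → $5,011.85; payment $1,002.37; balance $4,009.48
Week 5: opening $4,009.48; interest $84.19 → $4,093.67; payment $1,000.00; balance $3,093.67
Week 6: opening $3,093.67; interest $64.96 → $3,158.63; payment $1,000.00; balance $2,158.63
Week 7: opening $2,158.63; interest $45.33 → $2,203.96; payment $1,000.00; balance $1,203.96
Week 8: opening $1,203.96; interest $25.28 → $1,229.24; payment $1,000.00; balance $229.24
Week 9: opening $229.24; interest $4.81 → $234.05; payment $234.05; balance $0.00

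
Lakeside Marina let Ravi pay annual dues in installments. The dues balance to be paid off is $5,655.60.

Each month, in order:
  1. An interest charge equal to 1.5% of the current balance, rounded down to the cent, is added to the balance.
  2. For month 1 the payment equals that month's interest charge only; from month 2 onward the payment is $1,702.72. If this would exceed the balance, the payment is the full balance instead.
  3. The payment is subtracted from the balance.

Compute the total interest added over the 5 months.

$277.08

Month 1: opening $5,655.60; interest $84.83 → $5,740.43; payment $84.83; balance $5,655.60
Month 2: opening $5,655.60; interest $84.83 → $5,740.43; payment $1,702.72; balance $4,037.71
Month 3: opening $4,037.71; interest $60.56 → $4,098.27; payment $1,702.72; balance $2,395.55
Month 4: opening $2,395.55; interest $35.93 → $2,431.48; payment $1,702.72; balance $728.76
Month 5: opening $728.76; interest $10.93 → $739.69; payment $739.69; balance $0.00
Total interest: $84.83 + $84.83 + $60.56 + $35.93 + $10.93 = $277.08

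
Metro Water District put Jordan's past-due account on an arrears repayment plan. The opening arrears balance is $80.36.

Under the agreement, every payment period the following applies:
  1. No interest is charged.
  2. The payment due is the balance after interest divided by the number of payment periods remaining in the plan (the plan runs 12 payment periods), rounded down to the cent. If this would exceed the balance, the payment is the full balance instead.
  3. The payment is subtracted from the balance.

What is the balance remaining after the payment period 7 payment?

Payment period 1: $80.36 − $6.69 → $73.67
Payment period 2: $73.67 − $6.69 → $66.98
Payment period 3: $66.98 − $6.69 → $60.29
Payment period 4: $60.29 − $6.69 → $53.60
Payment period 5: $53.60 − $6.70 → $46.90
Payment period 6: $46.90 − $6.70 → $40.20
Payment period 7: $40.20 − $6.70 → $33.50

$33.50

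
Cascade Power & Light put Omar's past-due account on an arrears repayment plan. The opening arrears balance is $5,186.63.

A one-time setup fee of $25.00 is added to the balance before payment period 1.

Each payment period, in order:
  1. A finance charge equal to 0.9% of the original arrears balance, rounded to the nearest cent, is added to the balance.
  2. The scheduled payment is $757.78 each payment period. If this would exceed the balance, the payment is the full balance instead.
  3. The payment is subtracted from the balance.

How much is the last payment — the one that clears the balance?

Payment period 1: opening $5,211.63; interest $46.68 → $5,258.31; payment $757.78; balance $4,500.53
Payment period 2: opening $4,500.53; interest $46.68 → $4,547.21; payment $757.78; balance $3,789.43
Payment period 3: opening $3,789.43; interest $46.68 → $3,836.11; payment $757.78; balance $3,078.33
Payment period 4: opening $3,078.33; interest $46.68 → $3,125.01; payment $757.78; balance $2,367.23
Payment period 5: opening $2,367.23; interest $46.68 → $2,413.91; payment $757.78; balance $1,656.13
Payment period 6: opening $1,656.13; interest $46.68 → $1,702.81; payment $757.78; balance $945.03
Payment period 7: opening $945.03; interest $46.68 → $991.71; payment $757.78; balance $233.93
Payment period 8: opening $233.93; interest $46.68 → $280.61; payment $280.61; balance $0.00

$280.61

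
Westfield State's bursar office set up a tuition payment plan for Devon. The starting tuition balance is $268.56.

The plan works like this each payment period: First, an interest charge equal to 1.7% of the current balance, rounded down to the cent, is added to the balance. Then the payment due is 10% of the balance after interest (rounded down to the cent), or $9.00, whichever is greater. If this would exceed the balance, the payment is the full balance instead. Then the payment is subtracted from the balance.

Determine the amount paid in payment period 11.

Payment period 1: opening $268.56; interest $4.56 → $273.12; payment $27.31; balance $245.81
Payment period 2: opening $245.81; interest $4.17 → $249.98; payment $24.99; balance $224.99
Payment period 3: opening $224.99; interest $3.82 → $228.81; payment $22.88; balance $205.93
Payment period 4: opening $205.93; interest $3.50 → $209.43; payment $20.94; balance $188.49
Payment period 5: opening $188.49; interest $3.20 → $191.69; payment $19.16; balance $172.53
Payment period 6: opening $172.53; interest $2.93 → $175.46; payment $17.54; balance $157.92
Payment period 7: opening $157.92; interest $2.68 → $160.60; payment $16.06; balance $144.54
Payment period 8: opening $144.54; interest $2.45 → $146.99; payment $14.69; balance $132.30
Payment period 9: opening $132.30; interest $2.24 → $134.54; payment $13.45; balance $121.09
Payment period 10: opening $121.09; interest $2.05 → $123.14; payment $12.31; balance $110.83
Payment period 11: opening $110.83; interest $1.88 → $112.71; payment $11.27; balance $101.44

$11.27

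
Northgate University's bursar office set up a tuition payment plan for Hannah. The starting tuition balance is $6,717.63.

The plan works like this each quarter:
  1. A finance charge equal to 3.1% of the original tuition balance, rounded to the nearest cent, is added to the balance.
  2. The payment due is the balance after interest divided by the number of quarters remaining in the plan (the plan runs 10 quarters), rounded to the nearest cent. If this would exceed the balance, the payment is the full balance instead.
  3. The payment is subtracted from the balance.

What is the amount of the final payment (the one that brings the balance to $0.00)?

Quarter 1: $6,717.63 +$208.25 interest = $6,925.88; pay $692.59 → $6,233.29
Quarter 2: $6,233.29 +$208.25 interest = $6,441.54; pay $715.73 → $5,725.81
Quarter 3: $5,725.81 +$208.25 interest = $5,934.06; pay $741.76 → $5,192.30
Quarter 4: $5,192.30 +$208.25 interest = $5,400.55; pay $771.51 → $4,629.04
Quarter 5: $4,629.04 +$208.25 interest = $4,837.29; pay $806.22 → $4,031.07
Quarter 6: $4,031.07 +$208.25 interest = $4,239.32; pay $847.86 → $3,391.46
Quarter 7: $3,391.46 +$208.25 interest = $3,599.71; pay $899.93 → $2,699.78
Quarter 8: $2,699.78 +$208.25 interest = $2,908.03; pay $969.34 → $1,938.69
Quarter 9: $1,938.69 +$208.25 interest = $2,146.94; pay $1,073.47 → $1,073.47
Quarter 10: $1,073.47 +$208.25 interest = $1,281.72; pay $1,281.72 → $0.00

$1,281.72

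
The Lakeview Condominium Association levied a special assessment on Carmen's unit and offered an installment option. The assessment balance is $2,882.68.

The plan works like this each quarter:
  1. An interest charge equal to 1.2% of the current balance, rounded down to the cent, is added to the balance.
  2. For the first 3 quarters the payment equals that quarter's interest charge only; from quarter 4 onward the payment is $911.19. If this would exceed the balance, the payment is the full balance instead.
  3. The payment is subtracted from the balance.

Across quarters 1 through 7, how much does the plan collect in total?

Quarter 1: opening $2,882.68; interest $34.59 → $2,917.27; payment $34.59; balance $2,882.68
Quarter 2: opening $2,882.68; interest $34.59 → $2,917.27; payment $34.59; balance $2,882.68
Quarter 3: opening $2,882.68; interest $34.59 → $2,917.27; payment $34.59; balance $2,882.68
Quarter 4: opening $2,882.68; interest $34.59 → $2,917.27; payment $911.19; balance $2,006.08
Quarter 5: opening $2,006.08; interest $24.07 → $2,030.15; payment $911.19; balance $1,118.96
Quarter 6: opening $1,118.96; interest $13.42 → $1,132.38; payment $911.19; balance $221.19
Quarter 7: opening $221.19; interest $2.65 → $223.84; payment $223.84; balance $0.00
Total paid: $3,061.18

$3,061.18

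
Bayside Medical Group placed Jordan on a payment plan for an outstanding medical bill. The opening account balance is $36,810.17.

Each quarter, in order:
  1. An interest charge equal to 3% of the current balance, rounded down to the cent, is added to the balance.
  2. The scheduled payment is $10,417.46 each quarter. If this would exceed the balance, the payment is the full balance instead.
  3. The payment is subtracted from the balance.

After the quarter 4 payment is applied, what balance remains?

$0.00

Quarter 1: $36,810.17 +$1,104.30 interest = $37,914.47; pay $10,417.46 → $27,497.01
Quarter 2: $27,497.01 +$824.91 interest = $28,321.92; pay $10,417.46 → $17,904.46
Quarter 3: $17,904.46 +$537.13 interest = $18,441.59; pay $10,417.46 → $8,024.13
Quarter 4: $8,024.13 +$240.72 interest = $8,264.85; pay $8,264.85 → $0.00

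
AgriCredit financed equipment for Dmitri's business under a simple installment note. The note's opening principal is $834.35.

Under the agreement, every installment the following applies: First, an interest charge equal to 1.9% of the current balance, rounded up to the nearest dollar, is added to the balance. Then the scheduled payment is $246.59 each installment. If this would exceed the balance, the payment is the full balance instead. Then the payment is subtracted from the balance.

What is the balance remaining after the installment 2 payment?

$369.17

Installment 1: opening $834.35; interest $16.00 → $850.35; payment $246.59; balance $603.76
Installment 2: opening $603.76; interest $12.00 → $615.76; payment $246.59; balance $369.17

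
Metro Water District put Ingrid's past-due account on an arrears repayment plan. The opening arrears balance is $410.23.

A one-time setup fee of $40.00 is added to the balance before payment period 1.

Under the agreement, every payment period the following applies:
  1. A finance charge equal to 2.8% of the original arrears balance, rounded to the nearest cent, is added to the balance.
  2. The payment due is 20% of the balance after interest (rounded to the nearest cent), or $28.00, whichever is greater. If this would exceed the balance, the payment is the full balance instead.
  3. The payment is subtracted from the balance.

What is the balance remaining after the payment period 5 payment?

Payment period 1: $450.23 +$11.49 interest = $461.72; pay $92.34 → $369.38
Payment period 2: $369.38 +$11.49 interest = $380.87; pay $76.17 → $304.70
Payment period 3: $304.70 +$11.49 interest = $316.19; pay $63.24 → $252.95
Payment period 4: $252.95 +$11.49 interest = $264.44; pay $52.89 → $211.55
Payment period 5: $211.55 +$11.49 interest = $223.04; pay $44.61 → $178.43

$178.43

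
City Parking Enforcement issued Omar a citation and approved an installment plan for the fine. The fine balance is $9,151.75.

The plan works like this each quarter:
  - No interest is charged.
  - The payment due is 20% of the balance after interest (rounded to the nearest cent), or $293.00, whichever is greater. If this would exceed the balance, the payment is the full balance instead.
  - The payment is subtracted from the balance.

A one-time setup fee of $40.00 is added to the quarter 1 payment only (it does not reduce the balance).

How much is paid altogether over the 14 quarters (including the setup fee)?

Quarter 1: $9,151.75 − $1,830.35 (+ $40.00 fee) → $7,321.40
Quarter 2: $7,321.40 − $1,464.28 → $5,857.12
Quarter 3: $5,857.12 − $1,171.42 → $4,685.70
Quarter 4: $4,685.70 − $937.14 → $3,748.56
Quarter 5: $3,748.56 − $749.71 → $2,998.85
Quarter 6: $2,998.85 − $599.77 → $2,399.08
Quarter 7: $2,399.08 − $479.82 → $1,919.26
Quarter 8: $1,919.26 − $383.85 → $1,535.41
Quarter 9: $1,535.41 − $307.08 → $1,228.33
Quarter 10: $1,228.33 − $293.00 → $935.33
Quarter 11: $935.33 − $293.00 → $642.33
Quarter 12: $642.33 − $293.00 → $349.33
Quarter 13: $349.33 − $293.00 → $56.33
Quarter 14: $56.33 − $56.33 → $0.00
Total paid: $9,191.75

$9,191.75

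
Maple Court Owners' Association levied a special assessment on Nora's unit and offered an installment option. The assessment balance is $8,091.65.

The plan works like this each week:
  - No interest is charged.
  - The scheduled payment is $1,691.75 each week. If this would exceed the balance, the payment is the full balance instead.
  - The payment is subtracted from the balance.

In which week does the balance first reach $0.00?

5

# | Opening | Payment | End bal
1 | $8,091.65 | $1,691.75 | $6,399.90
2 | $6,399.90 | $1,691.75 | $4,708.15
3 | $4,708.15 | $1,691.75 | $3,016.40
4 | $3,016.40 | $1,691.75 | $1,324.65
5 | $1,324.65 | $1,324.65 | $0.00
Balance reaches $0.00 in week 5.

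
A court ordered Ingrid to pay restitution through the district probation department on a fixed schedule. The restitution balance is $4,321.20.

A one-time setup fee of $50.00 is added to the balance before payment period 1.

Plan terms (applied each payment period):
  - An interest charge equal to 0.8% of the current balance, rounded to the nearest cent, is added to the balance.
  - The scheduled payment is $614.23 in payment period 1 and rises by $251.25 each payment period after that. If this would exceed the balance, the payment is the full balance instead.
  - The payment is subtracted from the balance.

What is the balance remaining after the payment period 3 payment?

Payment period 1: $4,371.20 +$34.97 interest = $4,406.17; pay $614.23 → $3,791.94
Payment period 2: $3,791.94 +$30.34 interest = $3,822.28; pay $865.48 → $2,956.80
Payment period 3: $2,956.80 +$23.65 interest = $2,980.45; pay $1,116.73 → $1,863.72

$1,863.72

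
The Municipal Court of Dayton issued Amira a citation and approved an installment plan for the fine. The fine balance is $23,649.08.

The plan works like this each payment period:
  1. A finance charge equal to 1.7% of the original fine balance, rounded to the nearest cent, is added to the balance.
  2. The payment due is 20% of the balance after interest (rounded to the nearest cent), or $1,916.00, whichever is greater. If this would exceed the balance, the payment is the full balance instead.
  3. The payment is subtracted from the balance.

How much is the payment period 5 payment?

$2,207.63

Payment period 1: $23,649.08 +$402.03 interest = $24,051.11; pay $4,810.22 → $19,240.89
Payment period 2: $19,240.89 +$402.03 interest = $19,642.92; pay $3,928.58 → $15,714.34
Payment period 3: $15,714.34 +$402.03 interest = $16,116.37; pay $3,223.27 → $12,893.10
Payment period 4: $12,893.10 +$402.03 interest = $13,295.13; pay $2,659.03 → $10,636.10
Payment period 5: $10,636.10 +$402.03 interest = $11,038.13; pay $2,207.63 → $8,830.50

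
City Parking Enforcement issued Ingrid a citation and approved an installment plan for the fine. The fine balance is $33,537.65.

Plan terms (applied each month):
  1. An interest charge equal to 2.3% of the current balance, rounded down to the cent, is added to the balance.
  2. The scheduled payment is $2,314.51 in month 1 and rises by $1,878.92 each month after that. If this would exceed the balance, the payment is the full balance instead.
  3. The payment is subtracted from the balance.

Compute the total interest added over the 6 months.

# | Opening | Interest | Payment | End bal
1 | $33,537.65 | $771.36 | $2,314.51 | $31,994.50
2 | $31,994.50 | $735.87 | $4,193.43 | $28,536.94
3 | $28,536.94 | $656.34 | $6,072.35 | $23,120.93
4 | $23,120.93 | $531.78 | $7,951.27 | $15,701.44
5 | $15,701.44 | $361.13 | $9,830.19 | $6,232.38
6 | $6,232.38 | $143.34 | $6,375.72 | $0.00
Total interest: $771.36 + $735.87 + $656.34 + $531.78 + $361.13 + $143.34 = $3,199.82

$3,199.82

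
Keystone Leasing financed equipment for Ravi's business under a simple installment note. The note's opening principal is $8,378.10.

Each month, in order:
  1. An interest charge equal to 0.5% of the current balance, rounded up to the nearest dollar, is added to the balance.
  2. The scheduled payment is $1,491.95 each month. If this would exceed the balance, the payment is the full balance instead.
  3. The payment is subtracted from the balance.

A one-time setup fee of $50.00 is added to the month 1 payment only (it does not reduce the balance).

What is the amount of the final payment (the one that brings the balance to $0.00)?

$1,063.35

Month 1: opening $8,378.10; interest $42.00 → $8,420.10; payment $1,491.95 (+ $50.00 fee); balance $6,928.15
Month 2: opening $6,928.15; interest $35.00 → $6,963.15; payment $1,491.95; balance $5,471.20
Month 3: opening $5,471.20; interest $28.00 → $5,499.20; payment $1,491.95; balance $4,007.25
Month 4: opening $4,007.25; interest $21.00 → $4,028.25; payment $1,491.95; balance $2,536.30
Month 5: opening $2,536.30; interest $13.00 → $2,549.30; payment $1,491.95; balance $1,057.35
Month 6: opening $1,057.35; interest $6.00 → $1,063.35; payment $1,063.35; balance $0.00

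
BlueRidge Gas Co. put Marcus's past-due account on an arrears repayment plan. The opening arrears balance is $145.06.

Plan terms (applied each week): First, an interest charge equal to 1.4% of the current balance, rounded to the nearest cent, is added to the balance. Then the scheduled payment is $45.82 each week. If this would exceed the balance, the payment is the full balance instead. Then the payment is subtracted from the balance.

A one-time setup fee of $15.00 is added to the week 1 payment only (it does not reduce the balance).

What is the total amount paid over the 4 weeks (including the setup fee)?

Week 1: $145.06 +$2.03 interest = $147.09; pay $45.82 (+ $15.00 fee) → $101.27
Week 2: $101.27 +$1.42 interest = $102.69; pay $45.82 → $56.87
Week 3: $56.87 +$0.80 interest = $57.67; pay $45.82 → $11.85
Week 4: $11.85 +$0.17 interest = $12.02; pay $12.02 → $0.00
Total paid: $164.48

$164.48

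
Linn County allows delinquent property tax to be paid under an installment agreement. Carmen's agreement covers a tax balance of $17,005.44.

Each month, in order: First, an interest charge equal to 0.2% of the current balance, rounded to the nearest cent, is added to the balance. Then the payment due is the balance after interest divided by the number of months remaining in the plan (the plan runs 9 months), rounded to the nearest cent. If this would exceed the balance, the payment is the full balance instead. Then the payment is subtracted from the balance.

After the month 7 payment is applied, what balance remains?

Month 1: opening $17,005.44; interest $34.01 → $17,039.45; payment $1,893.27; balance $15,146.18
Month 2: opening $15,146.18; interest $30.29 → $15,176.47; payment $1,897.06; balance $13,279.41
Month 3: opening $13,279.41; interest $26.56 → $13,305.97; payment $1,900.85; balance $11,405.12
Month 4: opening $11,405.12; interest $22.81 → $11,427.93; payment $1,904.66; balance $9,523.27
Month 5: opening $9,523.27; interest $19.05 → $9,542.32; payment $1,908.46; balance $7,633.86
Month 6: opening $7,633.86; interest $15.27 → $7,649.13; payment $1,912.28; balance $5,736.85
Month 7: opening $5,736.85; interest $11.47 → $5,748.32; payment $1,916.11; balance $3,832.21

$3,832.21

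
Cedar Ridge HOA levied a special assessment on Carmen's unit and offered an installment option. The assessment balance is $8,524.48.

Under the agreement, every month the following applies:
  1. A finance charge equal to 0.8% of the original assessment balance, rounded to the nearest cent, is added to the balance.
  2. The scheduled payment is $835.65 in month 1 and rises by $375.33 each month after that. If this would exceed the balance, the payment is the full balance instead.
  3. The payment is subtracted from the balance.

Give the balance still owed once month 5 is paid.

$933.93

Month 1: $8,524.48 +$68.20 interest = $8,592.68; pay $835.65 → $7,757.03
Month 2: $7,757.03 +$68.20 interest = $7,825.23; pay $1,210.98 → $6,614.25
Month 3: $6,614.25 +$68.20 interest = $6,682.45; pay $1,586.31 → $5,096.14
Month 4: $5,096.14 +$68.20 interest = $5,164.34; pay $1,961.64 → $3,202.70
Month 5: $3,202.70 +$68.20 interest = $3,270.90; pay $2,336.97 → $933.93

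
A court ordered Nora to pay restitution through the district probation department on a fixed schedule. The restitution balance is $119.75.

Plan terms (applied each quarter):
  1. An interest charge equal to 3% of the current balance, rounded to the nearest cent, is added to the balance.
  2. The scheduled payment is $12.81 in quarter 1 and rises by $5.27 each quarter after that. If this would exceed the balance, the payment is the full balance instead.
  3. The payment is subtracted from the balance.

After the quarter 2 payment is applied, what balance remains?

Quarter 1: opening $119.75; interest $3.59 → $123.34; payment $12.81; balance $110.53
Quarter 2: opening $110.53; interest $3.32 → $113.85; payment $18.08; balance $95.77

$95.77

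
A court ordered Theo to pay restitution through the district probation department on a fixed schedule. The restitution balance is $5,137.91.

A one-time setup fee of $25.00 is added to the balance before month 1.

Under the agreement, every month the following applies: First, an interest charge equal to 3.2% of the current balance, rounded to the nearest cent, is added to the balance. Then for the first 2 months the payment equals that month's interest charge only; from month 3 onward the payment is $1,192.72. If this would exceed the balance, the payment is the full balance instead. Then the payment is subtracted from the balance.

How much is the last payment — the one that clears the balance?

$878.59

Month 1: $5,162.91 +$165.21 interest = $5,328.12; pay $165.21 → $5,162.91
Month 2: $5,162.91 +$165.21 interest = $5,328.12; pay $165.21 → $5,162.91
Month 3: $5,162.91 +$165.21 interest = $5,328.12; pay $1,192.72 → $4,135.40
Month 4: $4,135.40 +$132.33 interest = $4,267.73; pay $1,192.72 → $3,075.01
Month 5: $3,075.01 +$98.40 interest = $3,173.41; pay $1,192.72 → $1,980.69
Month 6: $1,980.69 +$63.38 interest = $2,044.07; pay $1,192.72 → $851.35
Month 7: $851.35 +$27.24 interest = $878.59; pay $878.59 → $0.00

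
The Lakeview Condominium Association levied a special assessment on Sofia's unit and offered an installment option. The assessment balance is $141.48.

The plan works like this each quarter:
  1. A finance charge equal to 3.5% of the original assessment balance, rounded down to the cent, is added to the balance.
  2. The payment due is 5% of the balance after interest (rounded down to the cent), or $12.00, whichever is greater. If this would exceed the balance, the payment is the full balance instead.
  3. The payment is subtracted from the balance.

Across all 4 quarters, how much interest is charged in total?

$19.80

# | Opening | Interest | Payment | End bal
1 | $141.48 | $4.95 | $12.00 | $134.43
2 | $134.43 | $4.95 | $12.00 | $127.38
3 | $127.38 | $4.95 | $12.00 | $120.33
4 | $120.33 | $4.95 | $12.00 | $113.28
Total interest: $4.95 + $4.95 + $4.95 + $4.95 = $19.80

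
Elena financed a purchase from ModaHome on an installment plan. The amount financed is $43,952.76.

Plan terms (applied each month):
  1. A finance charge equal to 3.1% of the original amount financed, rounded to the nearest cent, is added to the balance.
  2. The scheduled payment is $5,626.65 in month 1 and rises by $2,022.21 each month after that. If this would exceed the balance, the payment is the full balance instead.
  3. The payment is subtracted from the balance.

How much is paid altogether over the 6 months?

$52,128.00

Month 1: opening $43,952.76; interest $1,362.54 → $45,315.30; payment $5,626.65; balance $39,688.65
Month 2: opening $39,688.65; interest $1,362.54 → $41,051.19; payment $7,648.86; balance $33,402.33
Month 3: opening $33,402.33; interest $1,362.54 → $34,764.87; payment $9,671.07; balance $25,093.80
Month 4: opening $25,093.80; interest $1,362.54 → $26,456.34; payment $11,693.28; balance $14,763.06
Month 5: opening $14,763.06; interest $1,362.54 → $16,125.60; payment $13,715.49; balance $2,410.11
Month 6: opening $2,410.11; interest $1,362.54 → $3,772.65; payment $3,772.65; balance $0.00
Total paid: $52,128.00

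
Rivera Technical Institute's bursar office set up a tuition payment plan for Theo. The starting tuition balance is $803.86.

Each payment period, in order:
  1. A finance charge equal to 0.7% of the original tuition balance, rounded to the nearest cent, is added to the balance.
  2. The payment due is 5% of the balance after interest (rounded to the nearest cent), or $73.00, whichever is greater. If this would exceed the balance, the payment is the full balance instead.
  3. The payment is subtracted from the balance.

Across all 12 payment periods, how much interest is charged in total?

Payment period 1: opening $803.86; interest $5.63 → $809.49; payment $73.00; balance $736.49
Payment period 2: opening $736.49; interest $5.63 → $742.12; payment $73.00; balance $669.12
Payment period 3: opening $669.12; interest $5.63 → $674.75; payment $73.00; balance $601.75
Payment period 4: opening $601.75; interest $5.63 → $607.38; payment $73.00; balance $534.38
Payment period 5: opening $534.38; interest $5.63 → $540.01; payment $73.00; balance $467.01
Payment period 6: opening $467.01; interest $5.63 → $472.64; payment $73.00; balance $399.64
Payment period 7: opening $399.64; interest $5.63 → $405.27; payment $73.00; balance $332.27
Payment period 8: opening $332.27; interest $5.63 → $337.90; payment $73.00; balance $264.90
Payment period 9: opening $264.90; interest $5.63 → $270.53; payment $73.00; balance $197.53
Payment period 10: opening $197.53; interest $5.63 → $203.16; payment $73.00; balance $130.16
Payment period 11: opening $130.16; interest $5.63 → $135.79; payment $73.00; balance $62.79
Payment period 12: opening $62.79; interest $5.63 → $68.42; payment $68.42; balance $0.00
Total interest: $5.63 + $5.63 + $5.63 + $5.63 + $5.63 + $5.63 + $5.63 + $5.63 + $5.63 + $5.63 + $5.63 + $5.63 = $67.56

$67.56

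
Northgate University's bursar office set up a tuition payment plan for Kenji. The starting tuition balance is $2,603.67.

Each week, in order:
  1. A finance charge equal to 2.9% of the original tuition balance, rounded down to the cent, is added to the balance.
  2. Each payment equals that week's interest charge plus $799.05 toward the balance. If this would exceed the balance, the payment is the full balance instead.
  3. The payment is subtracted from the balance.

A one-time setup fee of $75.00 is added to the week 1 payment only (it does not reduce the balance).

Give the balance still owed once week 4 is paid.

# | Opening | Interest | Payment | Fee | End bal
1 | $2,603.67 | $75.50 | $874.55 | $75.00 | $1,804.62
2 | $1,804.62 | $75.50 | $874.55 | — | $1,005.57
3 | $1,005.57 | $75.50 | $874.55 | — | $206.52
4 | $206.52 | $75.50 | $282.02 | — | $0.00

$0.00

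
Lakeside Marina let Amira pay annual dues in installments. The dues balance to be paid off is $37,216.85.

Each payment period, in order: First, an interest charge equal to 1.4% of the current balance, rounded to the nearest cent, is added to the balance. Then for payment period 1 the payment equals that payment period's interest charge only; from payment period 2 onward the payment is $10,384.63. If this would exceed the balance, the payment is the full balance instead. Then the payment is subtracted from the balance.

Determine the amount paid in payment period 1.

$521.04

Payment period 1: $37,216.85 +$521.04 interest = $37,737.89; pay $521.04 → $37,216.85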